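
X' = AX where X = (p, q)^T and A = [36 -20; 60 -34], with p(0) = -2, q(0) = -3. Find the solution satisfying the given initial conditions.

Coefficient matrix A = [[36, -20], [60, -34]].
Characteristic polynomial det(A - λI) = λ^2 - 2λ - 24 = 0.
Eigenvalues λ = 6, -4.
For λ=6: (A-λI) row 1 is [30, -20], so an eigenvector is (2, 3).
For λ=-4: (A-λI) row 1 is [40, -20], so an eigenvector is (1, 2).
General solution: c_1e^(6t)(2,3) + c_2e^(-4t)(1,2).
Applying p(0)=-2, q(0)=-3 gives c_1=-1, c_2=0.

p(t) = -2e^(6t), q(t) = -3e^(6t)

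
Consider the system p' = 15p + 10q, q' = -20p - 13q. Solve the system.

Coefficient matrix A = [[15, 10], [-20, -13]].
Characteristic polynomial det(A - λI) = λ^2 - 2λ + 5 = 0.
Eigenvalues λ = 1 ± 2i (complex conjugate pair).
For λ=1+2i: an eigenvector is (2,-3) - i(-1,1) = (2 + i, -3 - i).
A real fundamental pair from Re and Im of e^((1+2i)t)v: X_1 = e^(t)(cos(2t)·(2,-3) + sin(2t)·(-1,1)), X_2 = e^(t)(sin(2t)·(2,-3) - cos(2t)·(-1,1)).
General solution: c_1X_1 + c_2X_2.

p(t) = -c_1e^(t)sin(2t) + 2c_1e^(t)cos(2t) + 2c_2e^(t)sin(2t) + c_2e^(t)cos(2t), q(t) = c_1e^(t)sin(2t) - 3c_1e^(t)cos(2t) - 3c_2e^(t)sin(2t) - c_2e^(t)cos(2t)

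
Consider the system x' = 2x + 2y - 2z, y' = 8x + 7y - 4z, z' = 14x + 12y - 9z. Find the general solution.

Coefficient matrix A = [[2, 2, -2], [8, 7, -4], [14, 12, -9]].
det(A - λI) = 0 gives eigenvalues λ = 3, -1, -2.
For λ=3: eigenvector (0,1,1).
For λ=-1: eigenvector (2,-1,2).
For λ=-2: eigenvector (1,0,2).
General solution: C_1e^(3t)(0,1,1) + C_2e^(-t)(2,-1,2) + C_3e^(-2t)(1,0,2).

x(t) = 2C_2e^(-t) + C_3e^(-2t), y(t) = C_1e^(3t) - C_2e^(-t), z(t) = C_1e^(3t) + 2C_2e^(-t) + 2C_3e^(-2t)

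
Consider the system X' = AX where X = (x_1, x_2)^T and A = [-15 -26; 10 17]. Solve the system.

x_1(t) = -3c_1e^(t)sin(2t) + 2c_1e^(t)cos(2t) + 2c_2e^(t)sin(2t) + 3c_2e^(t)cos(2t), x_2(t) = 2c_1e^(t)sin(2t) - c_1e^(t)cos(2t) - c_2e^(t)sin(2t) - 2c_2e^(t)cos(2t)

Coefficient matrix A = [[-15, -26], [10, 17]].
Characteristic polynomial det(A - λI) = λ^2 - 2λ + 5 = 0.
Eigenvalues λ = 1 ± 2i (complex conjugate pair).
For λ=1+2i: an eigenvector is (2,-1) - i(-3,2) = (2 + 3i, -1 - 2i).
A real fundamental pair from Re and Im of e^((1+2i)t)v: X_1 = e^(t)(cos(2t)·(2,-1) + sin(2t)·(-3,2)), X_2 = e^(t)(sin(2t)·(2,-1) - cos(2t)·(-3,2)).
General solution: c_1X_1 + c_2X_2.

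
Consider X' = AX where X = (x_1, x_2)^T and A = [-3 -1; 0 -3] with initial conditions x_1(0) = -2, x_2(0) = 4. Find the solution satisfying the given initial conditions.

x_1(t) = -4te^(-3t) - 2e^(-3t), x_2(t) = 4e^(-3t)

Coefficient matrix A = [[-3, -1], [0, -3]].
Characteristic polynomial det(A - λI) = λ^2 + 6λ + 9 = 0.
Single eigenvalue λ = -3 with algebraic multiplicity 2.
Eigenvector v = (1,0); generalized eigenvector w with (A-λI)w=v is (2,-1).
General solution: e^(-3t)[c_1·v + c_2·(t·v + w)].
Applying x_1(0)=-2, x_2(0)=4 gives c_1=6, c_2=-4.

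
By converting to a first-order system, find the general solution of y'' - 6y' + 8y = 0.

y(t) = K_1e^(2t) + K_2e^(4t)

Let x_1 = y, x_2 = y'. Then x_1' = x_2 and x_2' = -8x_1 + 6x_2.
A = [[0,1],[-8,6]]; det(A-λI) = λ^2 - 6λ + 8.
Eigenvalues λ = 2, 4 with eigenvectors (1,2), (1,4).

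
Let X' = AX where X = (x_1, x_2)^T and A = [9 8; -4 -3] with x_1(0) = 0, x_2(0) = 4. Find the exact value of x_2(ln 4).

A = [[9,8],[-4,-3]]; eigenvalues λ = 1, 5.
Eigenvectors: (-1,1) for λ=1, (-2,1) for λ=5.
From the initial condition, c_1 = 8, c_2 = -4.
x_2(ln 4) = (8)(4^1)(1) + (-4)(4^5)(1) = -4064.

-4064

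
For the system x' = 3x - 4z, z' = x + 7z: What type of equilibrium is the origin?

unstable improper node

A = [[3,-4],[1,7]]; det(A-λI) = λ^2 - 10λ + 25.
repeated λ = 5 with a single eigenvector.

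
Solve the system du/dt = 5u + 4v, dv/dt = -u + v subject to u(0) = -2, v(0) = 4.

u(t) = 12te^(3t) - 2e^(3t), v(t) = -6te^(3t) + 4e^(3t)

Coefficient matrix A = [[5, 4], [-1, 1]].
Characteristic polynomial det(A - λI) = λ^2 - 6λ + 9 = 0.
Single eigenvalue λ = 3 with algebraic multiplicity 2.
Eigenvector v = (-2,1); generalized eigenvector w with (A-λI)w=v is (1,-1).
General solution: e^(3t)[C_1·v + C_2·(t·v + w)].
Applying u(0)=-2, v(0)=4 gives C_1=-2, C_2=-6.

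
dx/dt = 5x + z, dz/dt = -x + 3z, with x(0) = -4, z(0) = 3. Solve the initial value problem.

Coefficient matrix A = [[5, 1], [-1, 3]].
Characteristic polynomial det(A - λI) = λ^2 - 8λ + 16 = 0.
Single eigenvalue λ = 4 with algebraic multiplicity 2.
Eigenvector v = (1,-1); generalized eigenvector w with (A-λI)w=v is (0,1).
General solution: e^(4t)[K_1·v + K_2·(t·v + w)].
Applying x(0)=-4, z(0)=3 gives K_1=-4, K_2=-1.

x(t) = -te^(4t) - 4e^(4t), z(t) = te^(4t) + 3e^(4t)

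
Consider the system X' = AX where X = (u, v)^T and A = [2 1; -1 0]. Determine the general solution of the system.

u(t) = -c_1e^(t) - c_2te^(t) - 3c_2e^(t), v(t) = c_1e^(t) + c_2te^(t) + 2c_2e^(t)

Coefficient matrix A = [[2, 1], [-1, 0]].
Characteristic polynomial det(A - λI) = λ^2 - 2λ + 1 = 0.
Single eigenvalue λ = 1 with algebraic multiplicity 2.
Eigenvector v = (-1,1); generalized eigenvector w with (A-λI)w=v is (-3,2).
General solution: e^(t)[c_1·v + c_2·(t·v + w)].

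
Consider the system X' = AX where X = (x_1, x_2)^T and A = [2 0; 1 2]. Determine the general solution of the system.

Coefficient matrix A = [[2, 0], [1, 2]].
Characteristic polynomial det(A - λI) = λ^2 - 4λ + 4 = 0.
Single eigenvalue λ = 2 with algebraic multiplicity 2.
Eigenvector v = (0,1); generalized eigenvector w with (A-λI)w=v is (1,-3).
General solution: e^(2t)[K_1·v + K_2·(t·v + w)].

x_1(t) = K_2e^(2t), x_2(t) = K_1e^(2t) + K_2te^(2t) - 3K_2e^(2t)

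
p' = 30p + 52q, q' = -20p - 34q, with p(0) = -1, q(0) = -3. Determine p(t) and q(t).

Coefficient matrix A = [[30, 52], [-20, -34]].
Characteristic polynomial det(A - λI) = λ^2 + 4λ + 20 = 0.
Eigenvalues λ = -2 ± 4i (complex conjugate pair).
For λ=-2+4i: an eigenvector is (-3,2) - i(2,-1) = (-3 - 2i, 2 + i).
A real fundamental pair from Re and Im of e^((-2+4i)t)v: X_1 = e^(-2t)(cos(4t)·(-3,2) + sin(4t)·(2,-1)), X_2 = e^(-2t)(sin(4t)·(-3,2) - cos(4t)·(2,-1)).
General solution: K_1X_1 + K_2X_2.
Applying p(0)=-1, q(0)=-3 gives K_1=-7, K_2=11.

p(t) = -47e^(-2t)sin(4t) - e^(-2t)cos(4t), q(t) = 29e^(-2t)sin(4t) - 3e^(-2t)cos(4t)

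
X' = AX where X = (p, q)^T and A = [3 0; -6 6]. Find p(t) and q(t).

p(t) = -C_1e^(3t), q(t) = -2C_1e^(3t) - C_2e^(6t)

Coefficient matrix A = [[3, 0], [-6, 6]].
Characteristic polynomial det(A - λI) = λ^2 - 9λ + 18 = 0.
Eigenvalues λ = 3, 6.
For λ=3: (A-λI) row 2 is [-6, 3], so an eigenvector is (-1, -2).
For λ=6: (A-λI) row 1 is [-3, 0], so an eigenvector is (0, -1).
General solution: C_1e^(3t)(-1,-2) + C_2e^(6t)(0,-1).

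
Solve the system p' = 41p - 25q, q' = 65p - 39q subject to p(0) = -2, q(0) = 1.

p(t) = -21e^(t)sin(5t) - 2e^(t)cos(5t), q(t) = -34e^(t)sin(5t) + e^(t)cos(5t)

Coefficient matrix A = [[41, -25], [65, -39]].
Characteristic polynomial det(A - λI) = λ^2 - 2λ + 26 = 0.
Eigenvalues λ = 1 ± 5i (complex conjugate pair).
For λ=1+5i: an eigenvector is (-2,-3) - i(-1,-2) = (-2 + i, -3 + 2i).
A real fundamental pair from Re and Im of e^((1+5i)t)v: X_1 = e^(t)(cos(5t)·(-2,-3) + sin(5t)·(-1,-2)), X_2 = e^(t)(sin(5t)·(-2,-3) - cos(5t)·(-1,-2)).
General solution: C_1X_1 + C_2X_2.
Applying p(0)=-2, q(0)=1 gives C_1=5, C_2=8.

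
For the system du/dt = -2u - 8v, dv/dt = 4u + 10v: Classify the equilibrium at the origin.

unstable node

A = [[-2,-8],[4,10]]; det(A-λI) = λ^2 - 8λ + 12.
λ = 6, 2: both positive.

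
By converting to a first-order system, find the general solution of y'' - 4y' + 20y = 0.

Let x_1 = y, x_2 = y'. Then x_1' = x_2 and x_2' = -20x_1 + 4x_2.
A = [[0,1],[-20,4]]; det(A-λI) = λ^2 - 4λ + 20.
Eigenvalues λ = 2 ± 4i.

y(t) = c_1e^(2t)cos(4t) + c_2e^(2t)sin(4t)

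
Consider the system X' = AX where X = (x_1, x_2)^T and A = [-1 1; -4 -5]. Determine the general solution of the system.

x_1(t) = -c_1e^(-3t) - c_2te^(-3t) - 2c_2e^(-3t), x_2(t) = 2c_1e^(-3t) + 2c_2te^(-3t) + 3c_2e^(-3t)

Coefficient matrix A = [[-1, 1], [-4, -5]].
Characteristic polynomial det(A - λI) = λ^2 + 6λ + 9 = 0.
Single eigenvalue λ = -3 with algebraic multiplicity 2.
Eigenvector v = (-1,2); generalized eigenvector w with (A-λI)w=v is (-2,3).
General solution: e^(-3t)[c_1·v + c_2·(t·v + w)].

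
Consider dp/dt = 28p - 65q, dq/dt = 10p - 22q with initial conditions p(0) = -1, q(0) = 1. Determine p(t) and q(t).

Coefficient matrix A = [[28, -65], [10, -22]].
Characteristic polynomial det(A - λI) = λ^2 - 6λ + 34 = 0.
Eigenvalues λ = 3 ± 5i (complex conjugate pair).
For λ=3+5i: an eigenvector is (2,1) - i(-3,-1) = (2 + 3i, 1 + i).
A real fundamental pair from Re and Im of e^((3+5i)t)v: X_1 = e^(3t)(cos(5t)·(2,1) + sin(5t)·(-3,-1)), X_2 = e^(3t)(sin(5t)·(2,1) - cos(5t)·(-3,-1)).
General solution: c_1X_1 + c_2X_2.
Applying p(0)=-1, q(0)=1 gives c_1=4, c_2=-3.

p(t) = -18e^(3t)sin(5t) - e^(3t)cos(5t), q(t) = -7e^(3t)sin(5t) + e^(3t)cos(5t)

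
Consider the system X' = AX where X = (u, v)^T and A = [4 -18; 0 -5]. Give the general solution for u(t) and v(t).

u(t) = 2C_1e^(-5t) - C_2e^(4t), v(t) = C_1e^(-5t)

Coefficient matrix A = [[4, -18], [0, -5]].
Characteristic polynomial det(A - λI) = λ^2 + λ - 20 = 0.
Eigenvalues λ = -5, 4.
For λ=-5: (A-λI) row 1 is [9, -18], so an eigenvector is (2, 1).
For λ=4: (A-λI) row 1 is [0, -18], so an eigenvector is (-1, 0).
General solution: C_1e^(-5t)(2,1) + C_2e^(4t)(-1,0).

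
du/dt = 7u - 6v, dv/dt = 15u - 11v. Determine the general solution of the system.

Coefficient matrix A = [[7, -6], [15, -11]].
Characteristic polynomial det(A - λI) = λ^2 + 4λ + 13 = 0.
Eigenvalues λ = -2 ± 3i (complex conjugate pair).
For λ=-2+3i: an eigenvector is (-1,-2) - i(1,1) = (-1 - i, -2 - i).
A real fundamental pair from Re and Im of e^((-2+3i)t)v: X_1 = e^(-2t)(cos(3t)·(-1,-2) + sin(3t)·(1,1)), X_2 = e^(-2t)(sin(3t)·(-1,-2) - cos(3t)·(1,1)).
General solution: c_1X_1 + c_2X_2.

u(t) = c_1e^(-2t)sin(3t) - c_1e^(-2t)cos(3t) - c_2e^(-2t)sin(3t) - c_2e^(-2t)cos(3t), v(t) = c_1e^(-2t)sin(3t) - 2c_1e^(-2t)cos(3t) - 2c_2e^(-2t)sin(3t) - c_2e^(-2t)cos(3t)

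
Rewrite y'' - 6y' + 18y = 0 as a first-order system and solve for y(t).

Let x_1 = y, x_2 = y'. Then x_1' = x_2 and x_2' = -18x_1 + 6x_2.
A = [[0,1],[-18,6]]; det(A-λI) = λ^2 - 6λ + 18.
Eigenvalues λ = 3 ± 3i.

y(t) = C_1e^(3t)cos(3t) + C_2e^(3t)sin(3t)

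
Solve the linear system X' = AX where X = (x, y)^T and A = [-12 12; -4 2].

x(t) = -2K_1e^(-6t) - 3K_2e^(-4t), y(t) = -K_1e^(-6t) - 2K_2e^(-4t)

Coefficient matrix A = [[-12, 12], [-4, 2]].
Characteristic polynomial det(A - λI) = λ^2 + 10λ + 24 = 0.
Eigenvalues λ = -6, -4.
For λ=-6: (A-λI) row 1 is [-6, 12], so an eigenvector is (-2, -1).
For λ=-4: (A-λI) row 1 is [-8, 12], so an eigenvector is (-3, -2).
General solution: K_1e^(-6t)(-2,-1) + K_2e^(-4t)(-3,-2).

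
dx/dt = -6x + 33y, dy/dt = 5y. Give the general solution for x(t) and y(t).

x(t) = -c_1e^(-6t) + 3c_2e^(5t), y(t) = c_2e^(5t)

Coefficient matrix A = [[-6, 33], [0, 5]].
Characteristic polynomial det(A - λI) = λ^2 + λ - 30 = 0.
Eigenvalues λ = -6, 5.
For λ=-6: (A-λI) row 1 is [0, 33], so an eigenvector is (-1, 0).
For λ=5: (A-λI) row 1 is [-11, 33], so an eigenvector is (3, 1).
General solution: c_1e^(-6t)(-1,0) + c_2e^(5t)(3,1).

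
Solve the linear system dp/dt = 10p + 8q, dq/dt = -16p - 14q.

Coefficient matrix A = [[10, 8], [-16, -14]].
Characteristic polynomial det(A - λI) = λ^2 + 4λ - 12 = 0.
Eigenvalues λ = 2, -6.
For λ=2: (A-λI) row 1 is [8, 8], so an eigenvector is (-1, 1).
For λ=-6: (A-λI) row 1 is [16, 8], so an eigenvector is (1, -2).
General solution: K_1e^(2t)(-1,1) + K_2e^(-6t)(1,-2).

p(t) = -K_1e^(2t) + K_2e^(-6t), q(t) = K_1e^(2t) - 2K_2e^(-6t)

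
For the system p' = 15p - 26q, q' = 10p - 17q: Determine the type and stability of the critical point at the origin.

stable spiral

A = [[15,-26],[10,-17]]; det(A-λI) = λ^2 + 2λ + 5.
λ = -1 ± 2i: negative real part.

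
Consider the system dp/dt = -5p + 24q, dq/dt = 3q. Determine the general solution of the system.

Coefficient matrix A = [[-5, 24], [0, 3]].
Characteristic polynomial det(A - λI) = λ^2 + 2λ - 15 = 0.
Eigenvalues λ = 3, -5.
For λ=3: (A-λI) row 1 is [-8, 24], so an eigenvector is (3, 1).
For λ=-5: (A-λI) row 1 is [0, 24], so an eigenvector is (1, 0).
General solution: c_1e^(3t)(3,1) + c_2e^(-5t)(1,0).

p(t) = 3c_1e^(3t) + c_2e^(-5t), q(t) = c_1e^(3t)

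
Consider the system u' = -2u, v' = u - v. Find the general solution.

u(t) = -C_2e^(-2t), v(t) = -C_1e^(-t) + C_2e^(-2t)

Coefficient matrix A = [[-2, 0], [1, -1]].
Characteristic polynomial det(A - λI) = λ^2 + 3λ + 2 = 0.
Eigenvalues λ = -1, -2.
For λ=-1: (A-λI) row 1 is [-1, 0], so an eigenvector is (0, -1).
For λ=-2: (A-λI) row 2 is [1, 1], so an eigenvector is (-1, 1).
General solution: C_1e^(-t)(0,-1) + C_2e^(-2t)(-1,1).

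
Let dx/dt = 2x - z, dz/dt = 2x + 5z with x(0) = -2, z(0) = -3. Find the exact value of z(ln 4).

-2112

A = [[2,-1],[2,5]]; eigenvalues λ = 3, 4.
Eigenvectors: (1,-1) for λ=3, (1,-2) for λ=4.
From the initial condition, c_1 = -7, c_2 = 5.
z(ln 4) = (-7)(4^3)(-1) + (5)(4^4)(-2) = -2112.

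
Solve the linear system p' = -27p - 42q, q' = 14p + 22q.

p(t) = -3C_1e^(t) + 2C_2e^(-6t), q(t) = 2C_1e^(t) - C_2e^(-6t)

Coefficient matrix A = [[-27, -42], [14, 22]].
Characteristic polynomial det(A - λI) = λ^2 + 5λ - 6 = 0.
Eigenvalues λ = 1, -6.
For λ=1: (A-λI) row 1 is [-28, -42], so an eigenvector is (-3, 2).
For λ=-6: (A-λI) row 1 is [-21, -42], so an eigenvector is (2, -1).
General solution: C_1e^(t)(-3,2) + C_2e^(-6t)(2,-1).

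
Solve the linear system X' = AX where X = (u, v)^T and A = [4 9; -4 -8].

Coefficient matrix A = [[4, 9], [-4, -8]].
Characteristic polynomial det(A - λI) = λ^2 + 4λ + 4 = 0.
Single eigenvalue λ = -2 with algebraic multiplicity 2.
Eigenvector v = (-3,2); generalized eigenvector w with (A-λI)w=v is (1,-1).
General solution: e^(-2t)[c_1·v + c_2·(t·v + w)].

u(t) = -3c_1e^(-2t) - 3c_2te^(-2t) + c_2e^(-2t), v(t) = 2c_1e^(-2t) + 2c_2te^(-2t) - c_2e^(-2t)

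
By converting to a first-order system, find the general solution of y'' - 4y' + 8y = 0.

Let x_1 = y, x_2 = y'. Then x_1' = x_2 and x_2' = -8x_1 + 4x_2.
A = [[0,1],[-8,4]]; det(A-λI) = λ^2 - 4λ + 8.
Eigenvalues λ = 2 ± 2i.

y(t) = C_1e^(2t)cos(2t) + C_2e^(2t)sin(2t)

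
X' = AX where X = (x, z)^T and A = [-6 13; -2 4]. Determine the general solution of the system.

Coefficient matrix A = [[-6, 13], [-2, 4]].
Characteristic polynomial det(A - λI) = λ^2 + 2λ + 2 = 0.
Eigenvalues λ = -1 ± i (complex conjugate pair).
For λ=-1+i: an eigenvector is (2,1) - i(3,1) = (2 - 3i, 1 - i).
A real fundamental pair from Re and Im of e^((-1+i)t)v: X_1 = e^(-t)(cos(t)·(2,1) + sin(t)·(3,1)), X_2 = e^(-t)(sin(t)·(2,1) - cos(t)·(3,1)).
General solution: K_1X_1 + K_2X_2.

x(t) = 3K_1e^(-t)sin(t) + 2K_1e^(-t)cos(t) + 2K_2e^(-t)sin(t) - 3K_2e^(-t)cos(t), z(t) = K_1e^(-t)sin(t) + K_1e^(-t)cos(t) + K_2e^(-t)sin(t) - K_2e^(-t)cos(t)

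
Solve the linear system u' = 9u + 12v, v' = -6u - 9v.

u(t) = -2K_1e^(3t) - K_2e^(-3t), v(t) = K_1e^(3t) + K_2e^(-3t)

Coefficient matrix A = [[9, 12], [-6, -9]].
Characteristic polynomial det(A - λI) = λ^2 - 9 = 0.
Eigenvalues λ = 3, -3.
For λ=3: (A-λI) row 1 is [6, 12], so an eigenvector is (-2, 1).
For λ=-3: (A-λI) row 1 is [12, 12], so an eigenvector is (-1, 1).
General solution: K_1e^(3t)(-2,1) + K_2e^(-3t)(-1,1).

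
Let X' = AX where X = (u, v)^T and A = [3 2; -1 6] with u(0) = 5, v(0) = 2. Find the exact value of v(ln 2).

16

A = [[3,2],[-1,6]]; eigenvalues λ = 4, 5.
Eigenvectors: (-2,-1) for λ=4, (-1,-1) for λ=5.
From the initial condition, c_1 = -3, c_2 = 1.
v(ln 2) = (-3)(2^4)(-1) + (1)(2^5)(-1) = 16.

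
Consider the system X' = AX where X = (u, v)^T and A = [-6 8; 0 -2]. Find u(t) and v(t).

u(t) = c_1e^(-6t) + 2c_2e^(-2t), v(t) = c_2e^(-2t)

Coefficient matrix A = [[-6, 8], [0, -2]].
Characteristic polynomial det(A - λI) = λ^2 + 8λ + 12 = 0.
Eigenvalues λ = -6, -2.
For λ=-6: (A-λI) row 1 is [0, 8], so an eigenvector is (1, 0).
For λ=-2: (A-λI) row 1 is [-4, 8], so an eigenvector is (2, 1).
General solution: c_1e^(-6t)(1,0) + c_2e^(-2t)(2,1).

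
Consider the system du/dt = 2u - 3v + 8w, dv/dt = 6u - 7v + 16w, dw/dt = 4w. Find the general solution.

Coefficient matrix A = [[2, -3, 8], [6, -7, 16], [0, 0, 4]].
det(A - λI) = 0 gives eigenvalues λ = -4, -1, 4.
For λ=-4: eigenvector (1,2,0).
For λ=-1: eigenvector (-1,-1,0).
For λ=4: eigenvector (1,2,1).
General solution: C_1e^(-4t)(1,2,0) + C_2e^(-t)(-1,-1,0) + C_3e^(4t)(1,2,1).

u(t) = C_1e^(-4t) - C_2e^(-t) + C_3e^(4t), v(t) = 2C_1e^(-4t) - C_2e^(-t) + 2C_3e^(4t), w(t) = C_3e^(4t)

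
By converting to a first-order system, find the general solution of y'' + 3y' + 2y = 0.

Let x_1 = y, x_2 = y'. Then x_1' = x_2 and x_2' = -2x_1 - 3x_2.
A = [[0,1],[-2,-3]]; det(A-λI) = λ^2 + 3λ + 2.
Eigenvalues λ = -1, -2 with eigenvectors (1,-1), (1,-2).

y(t) = K_1e^(-t) + K_2e^(-2t)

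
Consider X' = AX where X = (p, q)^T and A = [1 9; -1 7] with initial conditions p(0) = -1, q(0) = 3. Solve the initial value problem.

p(t) = 30te^(4t) - e^(4t), q(t) = 10te^(4t) + 3e^(4t)

Coefficient matrix A = [[1, 9], [-1, 7]].
Characteristic polynomial det(A - λI) = λ^2 - 8λ + 16 = 0.
Single eigenvalue λ = 4 with algebraic multiplicity 2.
Eigenvector v = (-3,-1); generalized eigenvector w with (A-λI)w=v is (1,0).
General solution: e^(4t)[C_1·v + C_2·(t·v + w)].
Applying p(0)=-1, q(0)=3 gives C_1=-3, C_2=-10.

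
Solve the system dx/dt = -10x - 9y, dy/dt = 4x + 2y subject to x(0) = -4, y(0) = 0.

x(t) = 24te^(-4t) - 4e^(-4t), y(t) = -16te^(-4t)

Coefficient matrix A = [[-10, -9], [4, 2]].
Characteristic polynomial det(A - λI) = λ^2 + 8λ + 16 = 0.
Single eigenvalue λ = -4 with algebraic multiplicity 2.
Eigenvector v = (3,-2); generalized eigenvector w with (A-λI)w=v is (1,-1).
General solution: e^(-4t)[C_1·v + C_2·(t·v + w)].
Applying x(0)=-4, y(0)=0 gives C_1=-4, C_2=8.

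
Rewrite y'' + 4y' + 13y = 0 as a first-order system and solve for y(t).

y(t) = c_1e^(-2t)cos(3t) + c_2e^(-2t)sin(3t)

Let x_1 = y, x_2 = y'. Then x_1' = x_2 and x_2' = -13x_1 - 4x_2.
A = [[0,1],[-13,-4]]; det(A-λI) = λ^2 + 4λ + 13.
Eigenvalues λ = -2 ± 3i.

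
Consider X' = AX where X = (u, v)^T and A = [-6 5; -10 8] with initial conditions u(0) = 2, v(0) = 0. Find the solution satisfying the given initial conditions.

Coefficient matrix A = [[-6, 5], [-10, 8]].
Characteristic polynomial det(A - λI) = λ^2 - 2λ + 2 = 0.
Eigenvalues λ = 1 ± i (complex conjugate pair).
For λ=1+i: an eigenvector is (-1,-1) - i(2,3) = (-1 - 2i, -1 - 3i).
A real fundamental pair from Re and Im of e^((1+i)t)v: X_1 = e^(t)(cos(t)·(-1,-1) + sin(t)·(2,3)), X_2 = e^(t)(sin(t)·(-1,-1) - cos(t)·(2,3)).
General solution: C_1X_1 + C_2X_2.
Applying u(0)=2, v(0)=0 gives C_1=-6, C_2=2.

u(t) = -14e^(t)sin(t) + 2e^(t)cos(t), v(t) = -20e^(t)sin(t)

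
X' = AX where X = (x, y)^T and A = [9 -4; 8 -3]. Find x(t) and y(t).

Coefficient matrix A = [[9, -4], [8, -3]].
Characteristic polynomial det(A - λI) = λ^2 - 6λ + 5 = 0.
Eigenvalues λ = 5, 1.
For λ=5: (A-λI) row 1 is [4, -4], so an eigenvector is (-1, -1).
For λ=1: (A-λI) row 1 is [8, -4], so an eigenvector is (1, 2).
General solution: K_1e^(5t)(-1,-1) + K_2e^(t)(1,2).

x(t) = -K_1e^(5t) + K_2e^(t), y(t) = -K_1e^(5t) + 2K_2e^(t)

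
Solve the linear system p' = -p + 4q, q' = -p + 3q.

p(t) = -2c_1e^(t) - 2c_2te^(t) + c_2e^(t), q(t) = -c_1e^(t) - c_2te^(t)

Coefficient matrix A = [[-1, 4], [-1, 3]].
Characteristic polynomial det(A - λI) = λ^2 - 2λ + 1 = 0.
Single eigenvalue λ = 1 with algebraic multiplicity 2.
Eigenvector v = (-2,-1); generalized eigenvector w with (A-λI)w=v is (1,0).
General solution: e^(t)[c_1·v + c_2·(t·v + w)].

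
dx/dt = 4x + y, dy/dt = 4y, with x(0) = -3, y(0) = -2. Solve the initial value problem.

Coefficient matrix A = [[4, 1], [0, 4]].
Characteristic polynomial det(A - λI) = λ^2 - 8λ + 16 = 0.
Single eigenvalue λ = 4 with algebraic multiplicity 2.
Eigenvector v = (-1,0); generalized eigenvector w with (A-λI)w=v is (2,-1).
General solution: e^(4t)[c_1·v + c_2·(t·v + w)].
Applying x(0)=-3, y(0)=-2 gives c_1=7, c_2=2.

x(t) = -2te^(4t) - 3e^(4t), y(t) = -2e^(4t)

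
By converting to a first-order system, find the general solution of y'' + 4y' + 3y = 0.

Let x_1 = y, x_2 = y'. Then x_1' = x_2 and x_2' = -3x_1 - 4x_2.
A = [[0,1],[-3,-4]]; det(A-λI) = λ^2 + 4λ + 3.
Eigenvalues λ = -3, -1 with eigenvectors (1,-3), (1,-1).

y(t) = C_1e^(-3t) + C_2e^(-t)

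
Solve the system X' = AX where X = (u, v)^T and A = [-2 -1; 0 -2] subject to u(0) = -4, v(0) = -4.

Coefficient matrix A = [[-2, -1], [0, -2]].
Characteristic polynomial det(A - λI) = λ^2 + 4λ + 4 = 0.
Single eigenvalue λ = -2 with algebraic multiplicity 2.
Eigenvector v = (-1,0); generalized eigenvector w with (A-λI)w=v is (3,1).
General solution: e^(-2t)[K_1·v + K_2·(t·v + w)].
Applying u(0)=-4, v(0)=-4 gives K_1=-8, K_2=-4.

u(t) = 4te^(-2t) - 4e^(-2t), v(t) = -4e^(-2t)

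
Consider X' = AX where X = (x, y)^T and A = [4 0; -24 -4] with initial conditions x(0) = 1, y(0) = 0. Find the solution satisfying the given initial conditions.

Coefficient matrix A = [[4, 0], [-24, -4]].
Characteristic polynomial det(A - λI) = λ^2 - 16 = 0.
Eigenvalues λ = 4, -4.
For λ=4: (A-λI) row 2 is [-24, -8], so an eigenvector is (-1, 3).
For λ=-4: (A-λI) row 1 is [8, 0], so an eigenvector is (0, 1).
General solution: C_1e^(4t)(-1,3) + C_2e^(-4t)(0,1).
Applying x(0)=1, y(0)=0 gives C_1=-1, C_2=3.

x(t) = e^(4t), y(t) = -3e^(4t) + 3e^(-4t)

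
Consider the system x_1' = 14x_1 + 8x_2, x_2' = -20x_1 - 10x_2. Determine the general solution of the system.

x_1(t) = -K_1e^(2t)sin(4t) + K_1e^(2t)cos(4t) + K_2e^(2t)sin(4t) + K_2e^(2t)cos(4t), x_2(t) = K_1e^(2t)sin(4t) - 2K_1e^(2t)cos(4t) - 2K_2e^(2t)sin(4t) - K_2e^(2t)cos(4t)

Coefficient matrix A = [[14, 8], [-20, -10]].
Characteristic polynomial det(A - λI) = λ^2 - 4λ + 20 = 0.
Eigenvalues λ = 2 ± 4i (complex conjugate pair).
For λ=2+4i: an eigenvector is (1,-2) - i(-1,1) = (1 + i, -2 - i).
A real fundamental pair from Re and Im of e^((2+4i)t)v: X_1 = e^(2t)(cos(4t)·(1,-2) + sin(4t)·(-1,1)), X_2 = e^(2t)(sin(4t)·(1,-2) - cos(4t)·(-1,1)).
General solution: K_1X_1 + K_2X_2.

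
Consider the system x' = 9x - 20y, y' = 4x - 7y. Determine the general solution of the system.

x(t) = -2K_1e^(t)sin(4t) - K_1e^(t)cos(4t) - K_2e^(t)sin(4t) + 2K_2e^(t)cos(4t), y(t) = -K_1e^(t)sin(4t) + K_2e^(t)cos(4t)

Coefficient matrix A = [[9, -20], [4, -7]].
Characteristic polynomial det(A - λI) = λ^2 - 2λ + 17 = 0.
Eigenvalues λ = 1 ± 4i (complex conjugate pair).
For λ=1+4i: an eigenvector is (-1,0) - i(-2,-1) = (-1 + 2i, 0 + i).
A real fundamental pair from Re and Im of e^((1+4i)t)v: X_1 = e^(t)(cos(4t)·(-1,0) + sin(4t)·(-2,-1)), X_2 = e^(t)(sin(4t)·(-1,0) - cos(4t)·(-2,-1)).
General solution: K_1X_1 + K_2X_2.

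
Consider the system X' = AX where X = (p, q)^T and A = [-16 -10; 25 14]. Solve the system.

Coefficient matrix A = [[-16, -10], [25, 14]].
Characteristic polynomial det(A - λI) = λ^2 + 2λ + 26 = 0.
Eigenvalues λ = -1 ± 5i (complex conjugate pair).
For λ=-1+5i: an eigenvector is (1,-1) - i(-1,2) = (1 + i, -1 - 2i).
A real fundamental pair from Re and Im of e^((-1+5i)t)v: X_1 = e^(-t)(cos(5t)·(1,-1) + sin(5t)·(-1,2)), X_2 = e^(-t)(sin(5t)·(1,-1) - cos(5t)·(-1,2)).
General solution: C_1X_1 + C_2X_2.

p(t) = -C_1e^(-t)sin(5t) + C_1e^(-t)cos(5t) + C_2e^(-t)sin(5t) + C_2e^(-t)cos(5t), q(t) = 2C_1e^(-t)sin(5t) - C_1e^(-t)cos(5t) - C_2e^(-t)sin(5t) - 2C_2e^(-t)cos(5t)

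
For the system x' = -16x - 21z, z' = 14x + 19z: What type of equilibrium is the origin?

saddle

A = [[-16,-21],[14,19]]; det(A-λI) = λ^2 - 3λ - 10.
λ = 5, -2: opposite signs.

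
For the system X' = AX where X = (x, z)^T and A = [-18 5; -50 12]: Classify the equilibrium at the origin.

stable spiral

A = [[-18,5],[-50,12]]; det(A-λI) = λ^2 + 6λ + 34.
λ = -3 ± 5i: negative real part.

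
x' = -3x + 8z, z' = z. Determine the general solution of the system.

x(t) = c_1e^(-3t) + 2c_2e^(t), z(t) = c_2e^(t)

Coefficient matrix A = [[-3, 8], [0, 1]].
Characteristic polynomial det(A - λI) = λ^2 + 2λ - 3 = 0.
Eigenvalues λ = -3, 1.
For λ=-3: (A-λI) row 1 is [0, 8], so an eigenvector is (1, 0).
For λ=1: (A-λI) row 1 is [-4, 8], so an eigenvector is (2, 1).
General solution: c_1e^(-3t)(1,0) + c_2e^(t)(2,1).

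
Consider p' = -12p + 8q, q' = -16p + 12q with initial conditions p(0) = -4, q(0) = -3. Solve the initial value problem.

Coefficient matrix A = [[-12, 8], [-16, 12]].
Characteristic polynomial det(A - λI) = λ^2 - 16 = 0.
Eigenvalues λ = -4, 4.
For λ=-4: (A-λI) row 1 is [-8, 8], so an eigenvector is (1, 1).
For λ=4: (A-λI) row 1 is [-16, 8], so an eigenvector is (1, 2).
General solution: K_1e^(-4t)(1,1) + K_2e^(4t)(1,2).
Applying p(0)=-4, q(0)=-3 gives K_1=-5, K_2=1.

p(t) = e^(4t) - 5e^(-4t), q(t) = 2e^(4t) - 5e^(-4t)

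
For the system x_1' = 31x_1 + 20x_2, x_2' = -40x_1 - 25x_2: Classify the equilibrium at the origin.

unstable spiral

A = [[31,20],[-40,-25]]; det(A-λI) = λ^2 - 6λ + 25.
λ = 3 ± 4i: positive real part.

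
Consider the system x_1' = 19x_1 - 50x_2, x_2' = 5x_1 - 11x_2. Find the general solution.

Coefficient matrix A = [[19, -50], [5, -11]].
Characteristic polynomial det(A - λI) = λ^2 - 8λ + 41 = 0.
Eigenvalues λ = 4 ± 5i (complex conjugate pair).
For λ=4+5i: an eigenvector is (1,0) - i(3,1) = (1 - 3i, 0 - i).
A real fundamental pair from Re and Im of e^((4+5i)t)v: X_1 = e^(4t)(cos(5t)·(1,0) + sin(5t)·(3,1)), X_2 = e^(4t)(sin(5t)·(1,0) - cos(5t)·(3,1)).
General solution: K_1X_1 + K_2X_2.

x_1(t) = 3K_1e^(4t)sin(5t) + K_1e^(4t)cos(5t) + K_2e^(4t)sin(5t) - 3K_2e^(4t)cos(5t), x_2(t) = K_1e^(4t)sin(5t) - K_2e^(4t)cos(5t)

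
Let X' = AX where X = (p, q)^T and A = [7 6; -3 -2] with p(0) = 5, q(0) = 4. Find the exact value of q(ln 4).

A = [[7,6],[-3,-2]]; eigenvalues λ = 4, 1.
Eigenvectors: (2,-1) for λ=4, (-1,1) for λ=1.
From the initial condition, c_1 = 9, c_2 = 13.
q(ln 4) = (9)(4^4)(-1) + (13)(4^1)(1) = -2252.

-2252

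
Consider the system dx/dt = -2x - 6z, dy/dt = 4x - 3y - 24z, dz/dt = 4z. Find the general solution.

Coefficient matrix A = [[-2, 0, -6], [4, -3, -24], [0, 0, 4]].
det(A - λI) = 0 gives eigenvalues λ = -2, -3, 4.
For λ=-2: eigenvector (1,4,0).
For λ=-3: eigenvector (0,1,0).
For λ=4: eigenvector (-1,-4,1).
General solution: C_1e^(-2t)(1,4,0) + C_2e^(-3t)(0,1,0) + C_3e^(4t)(-1,-4,1).

x(t) = C_1e^(-2t) - C_3e^(4t), y(t) = 4C_1e^(-2t) + C_2e^(-3t) - 4C_3e^(4t), z(t) = C_3e^(4t)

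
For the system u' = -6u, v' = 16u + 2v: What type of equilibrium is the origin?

A = [[-6,0],[16,2]]; det(A-λI) = λ^2 + 4λ - 12.
λ = -6, 2: opposite signs.

saddle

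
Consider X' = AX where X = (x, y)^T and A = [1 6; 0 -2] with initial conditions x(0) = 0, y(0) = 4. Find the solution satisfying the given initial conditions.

Coefficient matrix A = [[1, 6], [0, -2]].
Characteristic polynomial det(A - λI) = λ^2 + λ - 2 = 0.
Eigenvalues λ = 1, -2.
For λ=1: (A-λI) row 1 is [0, 6], so an eigenvector is (1, 0).
For λ=-2: (A-λI) row 1 is [3, 6], so an eigenvector is (-2, 1).
General solution: K_1e^(t)(1,0) + K_2e^(-2t)(-2,1).
Applying x(0)=0, y(0)=4 gives K_1=8, K_2=4.

x(t) = 8e^(t) - 8e^(-2t), y(t) = 4e^(-2t)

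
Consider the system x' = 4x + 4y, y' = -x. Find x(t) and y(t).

Coefficient matrix A = [[4, 4], [-1, 0]].
Characteristic polynomial det(A - λI) = λ^2 - 4λ + 4 = 0.
Single eigenvalue λ = 2 with algebraic multiplicity 2.
Eigenvector v = (2,-1); generalized eigenvector w with (A-λI)w=v is (1,0).
General solution: e^(2t)[C_1·v + C_2·(t·v + w)].

x(t) = 2C_1e^(2t) + 2C_2te^(2t) + C_2e^(2t), y(t) = -C_1e^(2t) - C_2te^(2t)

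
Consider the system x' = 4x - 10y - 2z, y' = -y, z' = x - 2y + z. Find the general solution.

x(t) = -c_1e^(2t) + 2c_2e^(-t) + 2c_3e^(3t), y(t) = c_2e^(-t), z(t) = -c_1e^(2t) + c_3e^(3t)

Coefficient matrix A = [[4, -10, -2], [0, -1, 0], [1, -2, 1]].
det(A - λI) = 0 gives eigenvalues λ = 2, -1, 3.
For λ=2: eigenvector (-1,0,-1).
For λ=-1: eigenvector (2,1,0).
For λ=3: eigenvector (2,0,1).
General solution: c_1e^(2t)(-1,0,-1) + c_2e^(-t)(2,1,0) + c_3e^(3t)(2,0,1).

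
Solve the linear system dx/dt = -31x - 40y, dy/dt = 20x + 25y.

x(t) = -C_1e^(-3t)sin(4t) + 3C_1e^(-3t)cos(4t) + 3C_2e^(-3t)sin(4t) + C_2e^(-3t)cos(4t), y(t) = C_1e^(-3t)sin(4t) - 2C_1e^(-3t)cos(4t) - 2C_2e^(-3t)sin(4t) - C_2e^(-3t)cos(4t)

Coefficient matrix A = [[-31, -40], [20, 25]].
Characteristic polynomial det(A - λI) = λ^2 + 6λ + 25 = 0.
Eigenvalues λ = -3 ± 4i (complex conjugate pair).
For λ=-3+4i: an eigenvector is (3,-2) - i(-1,1) = (3 + i, -2 - i).
A real fundamental pair from Re and Im of e^((-3+4i)t)v: X_1 = e^(-3t)(cos(4t)·(3,-2) + sin(4t)·(-1,1)), X_2 = e^(-3t)(sin(4t)·(3,-2) - cos(4t)·(-1,1)).
General solution: C_1X_1 + C_2X_2.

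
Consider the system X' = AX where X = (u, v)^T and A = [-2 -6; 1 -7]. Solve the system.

u(t) = 3C_1e^(-4t) + 2C_2e^(-5t), v(t) = C_1e^(-4t) + C_2e^(-5t)

Coefficient matrix A = [[-2, -6], [1, -7]].
Characteristic polynomial det(A - λI) = λ^2 + 9λ + 20 = 0.
Eigenvalues λ = -4, -5.
For λ=-4: (A-λI) row 1 is [2, -6], so an eigenvector is (3, 1).
For λ=-5: (A-λI) row 1 is [3, -6], so an eigenvector is (2, 1).
General solution: C_1e^(-4t)(3,1) + C_2e^(-5t)(2,1).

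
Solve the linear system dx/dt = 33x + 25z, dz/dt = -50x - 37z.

Coefficient matrix A = [[33, 25], [-50, -37]].
Characteristic polynomial det(A - λI) = λ^2 + 4λ + 29 = 0.
Eigenvalues λ = -2 ± 5i (complex conjugate pair).
For λ=-2+5i: an eigenvector is (-1,1) - i(-2,3) = (-1 + 2i, 1 - 3i).
A real fundamental pair from Re and Im of e^((-2+5i)t)v: X_1 = e^(-2t)(cos(5t)·(-1,1) + sin(5t)·(-2,3)), X_2 = e^(-2t)(sin(5t)·(-1,1) - cos(5t)·(-2,3)).
General solution: c_1X_1 + c_2X_2.

x(t) = -2c_1e^(-2t)sin(5t) - c_1e^(-2t)cos(5t) - c_2e^(-2t)sin(5t) + 2c_2e^(-2t)cos(5t), z(t) = 3c_1e^(-2t)sin(5t) + c_1e^(-2t)cos(5t) + c_2e^(-2t)sin(5t) - 3c_2e^(-2t)cos(5t)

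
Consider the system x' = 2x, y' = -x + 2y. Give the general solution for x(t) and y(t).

x(t) = c_2e^(2t), y(t) = -c_1e^(2t) - c_2te^(2t) - c_2e^(2t)

Coefficient matrix A = [[2, 0], [-1, 2]].
Characteristic polynomial det(A - λI) = λ^2 - 4λ + 4 = 0.
Single eigenvalue λ = 2 with algebraic multiplicity 2.
Eigenvector v = (0,-1); generalized eigenvector w with (A-λI)w=v is (1,-1).
General solution: e^(2t)[c_1·v + c_2·(t·v + w)].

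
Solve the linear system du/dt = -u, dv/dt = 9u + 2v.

u(t) = -K_2e^(-t), v(t) = K_1e^(2t) + 3K_2e^(-t)

Coefficient matrix A = [[-1, 0], [9, 2]].
Characteristic polynomial det(A - λI) = λ^2 - λ - 2 = 0.
Eigenvalues λ = 2, -1.
For λ=2: (A-λI) row 1 is [-3, 0], so an eigenvector is (0, 1).
For λ=-1: (A-λI) row 2 is [9, 3], so an eigenvector is (-1, 3).
General solution: K_1e^(2t)(0,1) + K_2e^(-t)(-1,3).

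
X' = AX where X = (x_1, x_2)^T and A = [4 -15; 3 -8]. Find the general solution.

Coefficient matrix A = [[4, -15], [3, -8]].
Characteristic polynomial det(A - λI) = λ^2 + 4λ + 13 = 0.
Eigenvalues λ = -2 ± 3i (complex conjugate pair).
For λ=-2+3i: an eigenvector is (1,0) - i(2,1) = (1 - 2i, 0 - i).
A real fundamental pair from Re and Im of e^((-2+3i)t)v: X_1 = e^(-2t)(cos(3t)·(1,0) + sin(3t)·(2,1)), X_2 = e^(-2t)(sin(3t)·(1,0) - cos(3t)·(2,1)).
General solution: K_1X_1 + K_2X_2.

x_1(t) = 2K_1e^(-2t)sin(3t) + K_1e^(-2t)cos(3t) + K_2e^(-2t)sin(3t) - 2K_2e^(-2t)cos(3t), x_2(t) = K_1e^(-2t)sin(3t) - K_2e^(-2t)cos(3t)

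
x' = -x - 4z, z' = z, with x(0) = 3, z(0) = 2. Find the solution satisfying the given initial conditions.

x(t) = -4e^(t) + 7e^(-t), z(t) = 2e^(t)

Coefficient matrix A = [[-1, -4], [0, 1]].
Characteristic polynomial det(A - λI) = λ^2 - 1 = 0.
Eigenvalues λ = -1, 1.
For λ=-1: (A-λI) row 1 is [0, -4], so an eigenvector is (-1, 0).
For λ=1: (A-λI) row 1 is [-2, -4], so an eigenvector is (2, -1).
General solution: C_1e^(-t)(-1,0) + C_2e^(t)(2,-1).
Applying x(0)=3, z(0)=2 gives C_1=-7, C_2=-2.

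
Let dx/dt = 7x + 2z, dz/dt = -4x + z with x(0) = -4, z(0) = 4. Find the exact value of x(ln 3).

-972

A = [[7,2],[-4,1]]; eigenvalues λ = 5, 3.
Eigenvectors: (-1,1) for λ=5, (1,-2) for λ=3.
From the initial condition, c_1 = 4, c_2 = 0.
x(ln 3) = (4)(3^5)(-1) + (0)(3^3)(1) = -972.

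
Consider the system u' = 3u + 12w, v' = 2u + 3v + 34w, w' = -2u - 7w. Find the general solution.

Coefficient matrix A = [[3, 0, 12], [2, 3, 34], [-2, 0, -7]].
det(A - λI) = 0 gives eigenvalues λ = -1, 3, -3.
For λ=-1: eigenvector (3,7,-1).
For λ=3: eigenvector (0,1,0).
For λ=-3: eigenvector (-2,-5,1).
General solution: K_1e^(-t)(3,7,-1) + K_2e^(3t)(0,1,0) + K_3e^(-3t)(-2,-5,1).

u(t) = 3K_1e^(-t) - 2K_3e^(-3t), v(t) = 7K_1e^(-t) + K_2e^(3t) - 5K_3e^(-3t), w(t) = -K_1e^(-t) + K_3e^(-3t)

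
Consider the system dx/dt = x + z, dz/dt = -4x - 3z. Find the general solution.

Coefficient matrix A = [[1, 1], [-4, -3]].
Characteristic polynomial det(A - λI) = λ^2 + 2λ + 1 = 0.
Single eigenvalue λ = -1 with algebraic multiplicity 2.
Eigenvector v = (-1,2); generalized eigenvector w with (A-λI)w=v is (-2,3).
General solution: e^(-t)[c_1·v + c_2·(t·v + w)].

x(t) = -c_1e^(-t) - c_2te^(-t) - 2c_2e^(-t), z(t) = 2c_1e^(-t) + 2c_2te^(-t) + 3c_2e^(-t)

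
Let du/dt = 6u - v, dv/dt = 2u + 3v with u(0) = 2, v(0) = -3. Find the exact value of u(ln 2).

144

A = [[6,-1],[2,3]]; eigenvalues λ = 5, 4.
Eigenvectors: (1,1) for λ=5, (-1,-2) for λ=4.
From the initial condition, c_1 = 7, c_2 = 5.
u(ln 2) = (7)(2^5)(1) + (5)(2^4)(-1) = 144.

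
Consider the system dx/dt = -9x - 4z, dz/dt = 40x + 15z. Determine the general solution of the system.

Coefficient matrix A = [[-9, -4], [40, 15]].
Characteristic polynomial det(A - λI) = λ^2 - 6λ + 25 = 0.
Eigenvalues λ = 3 ± 4i (complex conjugate pair).
For λ=3+4i: an eigenvector is (-1,3) - i(0,-1) = (-1, 3 + i).
A real fundamental pair from Re and Im of e^((3+4i)t)v: X_1 = e^(3t)(cos(4t)·(-1,3) + sin(4t)·(0,-1)), X_2 = e^(3t)(sin(4t)·(-1,3) - cos(4t)·(0,-1)).
General solution: c_1X_1 + c_2X_2.

x(t) = -c_1e^(3t)cos(4t) - c_2e^(3t)sin(4t), z(t) = -c_1e^(3t)sin(4t) + 3c_1e^(3t)cos(4t) + 3c_2e^(3t)sin(4t) + c_2e^(3t)cos(4t)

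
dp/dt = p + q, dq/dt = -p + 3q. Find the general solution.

Coefficient matrix A = [[1, 1], [-1, 3]].
Characteristic polynomial det(A - λI) = λ^2 - 4λ + 4 = 0.
Single eigenvalue λ = 2 with algebraic multiplicity 2.
Eigenvector v = (-1,-1); generalized eigenvector w with (A-λI)w=v is (-2,-3).
General solution: e^(2t)[K_1·v + K_2·(t·v + w)].

p(t) = -K_1e^(2t) - K_2te^(2t) - 2K_2e^(2t), q(t) = -K_1e^(2t) - K_2te^(2t) - 3K_2e^(2t)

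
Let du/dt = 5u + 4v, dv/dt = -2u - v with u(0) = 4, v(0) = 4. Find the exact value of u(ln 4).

976

A = [[5,4],[-2,-1]]; eigenvalues λ = 1, 3.
Eigenvectors: (1,-1) for λ=1, (2,-1) for λ=3.
From the initial condition, c_1 = -12, c_2 = 8.
u(ln 4) = (-12)(4^1)(1) + (8)(4^3)(2) = 976.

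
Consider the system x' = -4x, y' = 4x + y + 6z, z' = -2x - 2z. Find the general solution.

Coefficient matrix A = [[-4, 0, 0], [4, 1, 6], [-2, 0, -2]].
det(A - λI) = 0 gives eigenvalues λ = -2, 1, -4.
For λ=-2: eigenvector (0,2,-1).
For λ=1: eigenvector (0,1,0).
For λ=-4: eigenvector (1,-2,1).
General solution: C_1e^(-2t)(0,2,-1) + C_2e^(t)(0,1,0) + C_3e^(-4t)(1,-2,1).

x(t) = C_3e^(-4t), y(t) = 2C_1e^(-2t) + C_2e^(t) - 2C_3e^(-4t), z(t) = -C_1e^(-2t) + C_3e^(-4t)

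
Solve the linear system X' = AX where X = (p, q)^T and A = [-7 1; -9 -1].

Coefficient matrix A = [[-7, 1], [-9, -1]].
Characteristic polynomial det(A - λI) = λ^2 + 8λ + 16 = 0.
Single eigenvalue λ = -4 with algebraic multiplicity 2.
Eigenvector v = (-1,-3); generalized eigenvector w with (A-λI)w=v is (0,-1).
General solution: e^(-4t)[K_1·v + K_2·(t·v + w)].

p(t) = -K_1e^(-4t) - K_2te^(-4t), q(t) = -3K_1e^(-4t) - 3K_2te^(-4t) - K_2e^(-4t)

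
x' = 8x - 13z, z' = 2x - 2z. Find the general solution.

x(t) = 3K_1e^(3t)sin(t) - 2K_1e^(3t)cos(t) - 2K_2e^(3t)sin(t) - 3K_2e^(3t)cos(t), z(t) = K_1e^(3t)sin(t) - K_1e^(3t)cos(t) - K_2e^(3t)sin(t) - K_2e^(3t)cos(t)

Coefficient matrix A = [[8, -13], [2, -2]].
Characteristic polynomial det(A - λI) = λ^2 - 6λ + 10 = 0.
Eigenvalues λ = 3 ± i (complex conjugate pair).
For λ=3+i: an eigenvector is (-2,-1) - i(3,1) = (-2 - 3i, -1 - i).
A real fundamental pair from Re and Im of e^((3+i)t)v: X_1 = e^(3t)(cos(t)·(-2,-1) + sin(t)·(3,1)), X_2 = e^(3t)(sin(t)·(-2,-1) - cos(t)·(3,1)).
General solution: K_1X_1 + K_2X_2.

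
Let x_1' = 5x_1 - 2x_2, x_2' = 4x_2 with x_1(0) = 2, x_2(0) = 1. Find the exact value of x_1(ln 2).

A = [[5,-2],[0,4]]; eigenvalues λ = 4, 5.
Eigenvectors: (2,1) for λ=4, (1,0) for λ=5.
From the initial condition, c_1 = 1, c_2 = 0.
x_1(ln 2) = (1)(2^4)(2) + (0)(2^5)(1) = 32.

32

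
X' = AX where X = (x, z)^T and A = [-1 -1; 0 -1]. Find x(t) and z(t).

Coefficient matrix A = [[-1, -1], [0, -1]].
Characteristic polynomial det(A - λI) = λ^2 + 2λ + 1 = 0.
Single eigenvalue λ = -1 with algebraic multiplicity 2.
Eigenvector v = (-1,0); generalized eigenvector w with (A-λI)w=v is (2,1).
General solution: e^(-t)[c_1·v + c_2·(t·v + w)].

x(t) = -c_1e^(-t) - c_2te^(-t) + 2c_2e^(-t), z(t) = c_2e^(-t)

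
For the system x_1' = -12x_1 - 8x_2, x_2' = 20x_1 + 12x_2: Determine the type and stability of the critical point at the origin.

center

A = [[-12,-8],[20,12]]; det(A-λI) = λ^2 + 16.
λ = 0 ± 4i: zero real part.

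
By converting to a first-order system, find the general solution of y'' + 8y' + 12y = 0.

Let x_1 = y, x_2 = y'. Then x_1' = x_2 and x_2' = -12x_1 - 8x_2.
A = [[0,1],[-12,-8]]; det(A-λI) = λ^2 + 8λ + 12.
Eigenvalues λ = -6, -2 with eigenvectors (1,-6), (1,-2).

y(t) = c_1e^(-6t) + c_2e^(-2t)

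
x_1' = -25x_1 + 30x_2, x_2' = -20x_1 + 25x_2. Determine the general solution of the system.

x_1(t) = -c_1e^(5t) - 3c_2e^(-5t), x_2(t) = -c_1e^(5t) - 2c_2e^(-5t)

Coefficient matrix A = [[-25, 30], [-20, 25]].
Characteristic polynomial det(A - λI) = λ^2 - 25 = 0.
Eigenvalues λ = 5, -5.
For λ=5: (A-λI) row 1 is [-30, 30], so an eigenvector is (-1, -1).
For λ=-5: (A-λI) row 1 is [-20, 30], so an eigenvector is (-3, -2).
General solution: c_1e^(5t)(-1,-1) + c_2e^(-5t)(-3,-2).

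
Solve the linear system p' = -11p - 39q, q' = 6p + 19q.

Coefficient matrix A = [[-11, -39], [6, 19]].
Characteristic polynomial det(A - λI) = λ^2 - 8λ + 25 = 0.
Eigenvalues λ = 4 ± 3i (complex conjugate pair).
For λ=4+3i: an eigenvector is (-3,1) - i(2,-1) = (-3 - 2i, 1 + i).
A real fundamental pair from Re and Im of e^((4+3i)t)v: X_1 = e^(4t)(cos(3t)·(-3,1) + sin(3t)·(2,-1)), X_2 = e^(4t)(sin(3t)·(-3,1) - cos(3t)·(2,-1)).
General solution: c_1X_1 + c_2X_2.

p(t) = 2c_1e^(4t)sin(3t) - 3c_1e^(4t)cos(3t) - 3c_2e^(4t)sin(3t) - 2c_2e^(4t)cos(3t), q(t) = -c_1e^(4t)sin(3t) + c_1e^(4t)cos(3t) + c_2e^(4t)sin(3t) + c_2e^(4t)cos(3t)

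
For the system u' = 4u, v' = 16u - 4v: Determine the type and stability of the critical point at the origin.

A = [[4,0],[16,-4]]; det(A-λI) = λ^2 - 16.
λ = -4, 4: opposite signs.

saddle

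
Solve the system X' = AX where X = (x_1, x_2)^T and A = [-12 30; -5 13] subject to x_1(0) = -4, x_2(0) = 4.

Coefficient matrix A = [[-12, 30], [-5, 13]].
Characteristic polynomial det(A - λI) = λ^2 - λ - 6 = 0.
Eigenvalues λ = -2, 3.
For λ=-2: (A-λI) row 1 is [-10, 30], so an eigenvector is (-3, -1).
For λ=3: (A-λI) row 1 is [-15, 30], so an eigenvector is (2, 1).
General solution: K_1e^(-2t)(-3,-1) + K_2e^(3t)(2,1).
Applying x_1(0)=-4, x_2(0)=4 gives K_1=12, K_2=16.

x_1(t) = 32e^(3t) - 36e^(-2t), x_2(t) = 16e^(3t) - 12e^(-2t)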